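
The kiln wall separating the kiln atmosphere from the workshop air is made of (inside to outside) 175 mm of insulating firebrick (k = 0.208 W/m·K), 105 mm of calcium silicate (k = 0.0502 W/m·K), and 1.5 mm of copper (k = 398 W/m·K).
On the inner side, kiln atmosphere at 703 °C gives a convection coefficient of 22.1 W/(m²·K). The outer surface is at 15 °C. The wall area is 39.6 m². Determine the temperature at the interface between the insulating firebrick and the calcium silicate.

Treating each layer as a thermal resistance in series:
R_inner film = 1/(h_i·A) = 1/(22.1×39.6) = 0.001143 K/W
R_insulating firebrick = L/(kA) = 0.175/(0.208×39.6) = 0.02125 K/W
R_calcium silicate = L/(kA) = 0.105/(0.0502×39.6) = 0.05282 K/W
R_copper = L/(kA) = 0.0015/(398×39.6) = 9.517×10^-8 K/W
R_total = 0.07521 K/W;  Q = ΔT/R_total = 688/0.07521 = 9148 W
T_interface = T_inner − Q·ΣR(inner→interface) = 703 − 9150×0.02239

T ≈ 498 °C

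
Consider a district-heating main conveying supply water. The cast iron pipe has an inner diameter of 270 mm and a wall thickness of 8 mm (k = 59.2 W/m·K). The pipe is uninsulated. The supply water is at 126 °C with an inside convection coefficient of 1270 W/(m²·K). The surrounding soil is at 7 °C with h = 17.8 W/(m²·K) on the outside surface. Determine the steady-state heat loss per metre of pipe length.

Treating each annulus and film as a series resistance:
R_inner film = 1/(h_i·2πr₁L) = 1/(1270×2π×0.135×1) = 9.283×10^-4 K/W
R_cast iron pipe wall = ln(143/135)/(2π×59.2×1) = 1.548×10^-4 K/W
R_outer film = 1/(h_o·2πr_oL) = 1/(17.8×2π×0.143×1) = 0.06253 K/W
R_total = 0.06361 K/W
Q = ΔT/R_total = 119/0.06361

q′ ≈ 1870 W/m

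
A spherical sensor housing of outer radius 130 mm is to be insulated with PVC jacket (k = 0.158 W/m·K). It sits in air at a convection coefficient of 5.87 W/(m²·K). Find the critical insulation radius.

r_cr ≈ 53.8 mm

For a sphere r_cr = 2k/h = 2×0.158/5.87
r_cr = 53.8 mm; since the bare radius (130 mm) is above r_cr, any added insulation will reduce heat loss.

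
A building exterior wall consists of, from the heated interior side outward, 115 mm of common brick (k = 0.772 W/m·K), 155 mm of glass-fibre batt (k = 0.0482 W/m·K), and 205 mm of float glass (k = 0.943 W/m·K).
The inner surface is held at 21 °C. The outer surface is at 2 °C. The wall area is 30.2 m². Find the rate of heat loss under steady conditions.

Q ≈ 160 W

Series thermal resistances:
R_common brick = L/(kA) = 0.115/(0.772×30.2) = 0.004933 K/W
R_glass-fibre batt = L/(kA) = 0.155/(0.0482×30.2) = 0.1065 K/W
R_float glass = L/(kA) = 0.205/(0.943×30.2) = 0.007198 K/W
R_total = 0.1186 K/W
Q = ΔT / R_total = 19 / 0.1186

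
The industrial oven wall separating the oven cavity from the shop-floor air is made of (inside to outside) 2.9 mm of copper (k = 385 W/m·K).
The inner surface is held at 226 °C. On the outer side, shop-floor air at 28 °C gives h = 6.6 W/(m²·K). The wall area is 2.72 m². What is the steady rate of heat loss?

Q ≈ 3550 W

Treating each layer as a thermal resistance in series:
R_copper = L/(kA) = 0.0029/(385×2.72) = 2.769×10^-6 K/W
R_outer film = 1/(h_o·A) = 1/(6.6×2.72) = 0.0557 K/W
R_total = 0.05571 K/W
Q = ΔT / R_total = 198 / 0.05571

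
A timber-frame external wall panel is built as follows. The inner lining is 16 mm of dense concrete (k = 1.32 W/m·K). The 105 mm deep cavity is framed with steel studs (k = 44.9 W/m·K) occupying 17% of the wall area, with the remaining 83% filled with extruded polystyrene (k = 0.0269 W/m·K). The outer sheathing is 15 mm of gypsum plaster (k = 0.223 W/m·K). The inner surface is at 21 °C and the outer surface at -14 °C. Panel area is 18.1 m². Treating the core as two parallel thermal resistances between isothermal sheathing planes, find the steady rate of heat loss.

Q ≈ 6800 W

Sheathing layers in series; stud and cavity paths in parallel between them.
R_inner = 0.016/(1.32×18.1) = 6.697×10^-4 K/W
R_stud  = 0.105/(44.9×0.17×18.1) = 7.6×10^-4 K/W
R_cav   = 0.105/(0.0269×0.83×18.1) = 0.2598 K/W
1/R_core = 1/R_stud + 1/R_cav → R_core = 7.578×10^-4 K/W
R_outer = 0.015/(0.223×18.1) = 0.003716 K/W
R_total = 0.005144 K/W
Q = ΔT/R_total = 35/0.005144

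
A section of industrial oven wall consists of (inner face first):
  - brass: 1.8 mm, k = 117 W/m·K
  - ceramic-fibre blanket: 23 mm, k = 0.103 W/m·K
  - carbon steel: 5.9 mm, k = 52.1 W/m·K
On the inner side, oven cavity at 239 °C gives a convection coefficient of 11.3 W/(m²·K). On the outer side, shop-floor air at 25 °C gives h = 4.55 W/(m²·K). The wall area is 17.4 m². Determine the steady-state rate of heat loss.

Q ≈ 7000 W

Thermal resistances in series:
R_inner film = 1/(h_i·A) = 1/(11.3×17.4) = 0.005086 K/W
R_brass = L/(kA) = 0.0018/(117×17.4) = 8.842×10^-7 K/W
R_ceramic-fibre blanket = L/(kA) = 0.023/(0.103×17.4) = 0.01283 K/W
R_carbon steel = L/(kA) = 0.0059/(52.1×17.4) = 6.508×10^-6 K/W
R_outer film = 1/(h_o·A) = 1/(4.55×17.4) = 0.01263 K/W
R_total = 0.03056 K/W
Q = ΔT / R_total = 214 / 0.03056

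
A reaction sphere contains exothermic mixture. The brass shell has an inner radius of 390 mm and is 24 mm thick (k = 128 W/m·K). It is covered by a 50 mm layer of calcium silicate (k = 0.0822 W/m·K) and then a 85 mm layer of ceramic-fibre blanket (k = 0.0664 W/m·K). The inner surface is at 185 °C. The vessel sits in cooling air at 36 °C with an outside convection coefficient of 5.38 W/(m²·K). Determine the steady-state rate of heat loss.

Radial (spherical) resistances in series:
R_brass shell = (1/0.39 − 1/0.414)/(4π×128) = 9.241×10^-5 K/W
R_calcium silicate = (1/0.414 − 1/0.464)/(4π×0.0822) = 0.252 K/W
R_ceramic-fibre blanket = (1/0.464 − 1/0.549)/(4π×0.0664) = 0.3999 K/W
R_outer film = 1/(h·4πr_o²) = 1/(5.38×4π×0.549²) = 0.04908 K/W
R_total = 0.701 K/W
Q = ΔT/R_total = 149/0.701

Q ≈ 213 W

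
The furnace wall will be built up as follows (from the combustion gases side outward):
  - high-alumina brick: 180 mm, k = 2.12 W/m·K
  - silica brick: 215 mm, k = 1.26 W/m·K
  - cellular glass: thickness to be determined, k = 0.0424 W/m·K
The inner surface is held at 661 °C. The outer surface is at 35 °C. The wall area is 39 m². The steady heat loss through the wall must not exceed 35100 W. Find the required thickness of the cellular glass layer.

L ≈ 18.7 mm

Treating each layer as a thermal resistance in series:
R_high-alumina brick = L/(kA) = 0.18/(2.12×39) = 0.002177 K/W
R_silica brick = L/(kA) = 0.215/(1.26×39) = 0.004375 K/W
Sum of the known resistances R_other = 0.006552 K/W
Required total resistance R_tot = ΔT/Q_allow = 626/35100 = 0.01783 K/W
R_cellular glass = R_tot − R_other = 0.01128 K/W
L = R·k·A = 0.01128×0.0424×39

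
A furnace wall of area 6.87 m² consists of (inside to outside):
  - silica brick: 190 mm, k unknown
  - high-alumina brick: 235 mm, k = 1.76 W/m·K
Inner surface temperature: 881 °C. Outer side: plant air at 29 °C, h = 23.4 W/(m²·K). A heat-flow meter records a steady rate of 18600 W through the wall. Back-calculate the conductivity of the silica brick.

Using the resistance-network approach (series):
R_high-alumina brick = L/(kA) = 0.235/(1.76×6.87) = 0.01944 K/W
R_outer film = 1/(h_o·A) = 1/(23.4×6.87) = 0.006221 K/W
Sum of known resistances R_other = 0.02566 K/W
Total R = ΔT/Q = 852/18600 = 0.04581 K/W
R_silica brick = R_total − R_other = 0.02015 K/W
k = L/(R·A) = 0.19/(0.02015×6.87)

k ≈ 1.37 W/(m·K)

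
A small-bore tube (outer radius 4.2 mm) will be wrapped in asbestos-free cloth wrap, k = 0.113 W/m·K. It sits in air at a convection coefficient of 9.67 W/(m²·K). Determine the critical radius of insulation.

r_cr ≈ 11.7 mm

For a cylinder r_cr = k/h = 0.113/9.67
r_cr = 11.7 mm; since the bare radius (4.2 mm) is below r_cr, adding a thin layer of insulation will *increase* heat loss.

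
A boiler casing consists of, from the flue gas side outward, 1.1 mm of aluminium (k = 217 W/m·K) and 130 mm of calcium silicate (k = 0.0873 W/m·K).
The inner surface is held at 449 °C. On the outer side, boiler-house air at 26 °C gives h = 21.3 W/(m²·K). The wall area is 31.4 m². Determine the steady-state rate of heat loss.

Q ≈ 8650 W

Model the wall as resistances in series:
R_aluminium = L/(kA) = 0.0011/(217×31.4) = 1.614×10^-7 K/W
R_calcium silicate = L/(kA) = 0.13/(0.0873×31.4) = 0.04742 K/W
R_outer film = 1/(h_o·A) = 1/(21.3×31.4) = 0.001495 K/W
R_total = 0.04892 K/W
Q = ΔT / R_total = 423 / 0.04892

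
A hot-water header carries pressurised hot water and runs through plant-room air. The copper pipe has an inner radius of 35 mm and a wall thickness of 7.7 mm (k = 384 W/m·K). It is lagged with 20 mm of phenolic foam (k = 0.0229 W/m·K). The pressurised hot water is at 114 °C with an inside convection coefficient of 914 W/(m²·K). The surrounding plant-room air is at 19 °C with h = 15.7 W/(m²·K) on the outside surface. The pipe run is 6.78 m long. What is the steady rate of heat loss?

Q ≈ 227 W

For a radial system each layer contributes R = ln(r_out/r_in)/(2πkL); films add R = 1/(hA).
R_inner film = 1/(h_i·2πr₁L) = 1/(914×2π×0.035×6.78) = 7.338×10^-4 K/W
R_copper pipe wall = ln(42.7/35)/(2π×384×6.78) = 1.216×10^-5 K/W
R_phenolic foam = ln(62.7/42.7)/(2π×0.0229×6.78) = 0.3938 K/W
R_outer film = 1/(h_o·2πr_oL) = 1/(15.7×2π×0.0627×6.78) = 0.02385 K/W
R_total = 0.4184 K/W
Q = ΔT/R_total = 95/0.4184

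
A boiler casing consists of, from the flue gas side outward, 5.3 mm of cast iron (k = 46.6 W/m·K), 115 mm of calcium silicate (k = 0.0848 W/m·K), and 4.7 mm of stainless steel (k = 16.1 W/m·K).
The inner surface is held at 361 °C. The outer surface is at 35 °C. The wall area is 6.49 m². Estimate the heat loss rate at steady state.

Q ≈ 1560 W

Model the wall as resistances in series:
R_cast iron = L/(kA) = 0.0053/(46.6×6.49) = 1.752×10^-5 K/W
R_calcium silicate = L/(kA) = 0.115/(0.0848×6.49) = 0.209 K/W
R_stainless steel = L/(kA) = 0.0047/(16.1×6.49) = 4.498×10^-5 K/W
R_total = 0.209 K/W
Q = ΔT / R_total = 326 / 0.209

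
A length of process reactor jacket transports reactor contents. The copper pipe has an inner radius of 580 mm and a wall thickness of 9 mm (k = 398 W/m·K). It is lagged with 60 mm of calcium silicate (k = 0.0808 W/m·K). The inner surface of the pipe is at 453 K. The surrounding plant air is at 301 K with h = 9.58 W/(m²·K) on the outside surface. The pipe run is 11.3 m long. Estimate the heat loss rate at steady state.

Radial resistances (cylindrical: R_cond = ln(r_o/r_i)/(2πkL), R_conv = 1/(h·2πrL)):
R_copper pipe wall = ln(589/580)/(2π×398×11.3) = 5.449×10^-7 K/W
R_calcium silicate = ln(649/589)/(2π×0.0808×11.3) = 0.01691 K/W
R_outer film = 1/(h_o·2πr_oL) = 1/(9.58×2π×0.649×11.3) = 0.002265 K/W
R_total = 0.01918 K/W
Q = ΔT/R_total = 152/0.01918

Q ≈ 7930 W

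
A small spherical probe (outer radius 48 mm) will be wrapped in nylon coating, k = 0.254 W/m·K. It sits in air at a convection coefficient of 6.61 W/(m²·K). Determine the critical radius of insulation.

r_cr ≈ 76.9 mm

For a sphere r_cr = 2k/h = 2×0.254/6.61
r_cr = 76.9 mm; since the bare radius (48 mm) is below r_cr, adding a thin layer of insulation will *increase* heat loss.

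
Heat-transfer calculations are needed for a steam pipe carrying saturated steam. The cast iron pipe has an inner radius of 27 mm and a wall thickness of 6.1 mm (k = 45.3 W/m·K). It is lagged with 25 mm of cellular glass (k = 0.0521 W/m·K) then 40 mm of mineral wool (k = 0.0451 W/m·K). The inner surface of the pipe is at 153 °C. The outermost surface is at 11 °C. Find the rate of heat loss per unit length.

q′ ≈ 39.8 W/m

Per-layer cylindrical resistances, series-summed:
R_cast iron pipe wall = ln(33.1/27)/(2π×45.3×1) = 7.157×10^-4 K/W
R_cellular glass = ln(58.1/33.1)/(2π×0.0521×1) = 1.719 K/W
R_mineral wool = ln(98.1/58.1)/(2π×0.0451×1) = 1.849 K/W
R_total = 3.568 K/W
Q = ΔT/R_total = 142/3.568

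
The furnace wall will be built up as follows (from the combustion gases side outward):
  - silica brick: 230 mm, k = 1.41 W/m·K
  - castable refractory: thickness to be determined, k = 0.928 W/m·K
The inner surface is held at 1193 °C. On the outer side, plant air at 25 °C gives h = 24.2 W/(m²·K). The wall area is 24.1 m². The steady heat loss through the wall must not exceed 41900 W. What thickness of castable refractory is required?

L ≈ 434 mm

Treating each layer as a thermal resistance in series:
R_silica brick = L/(kA) = 0.23/(1.41×24.1) = 0.006768 K/W
R_outer film = 1/(h_o·A) = 1/(24.2×24.1) = 0.001715 K/W
Sum of the known resistances R_other = 0.008483 K/W
Required total resistance R_tot = ΔT/Q_allow = 1168/41900 = 0.02788 K/W
R_castable refractory = R_tot − R_other = 0.01939 K/W
L = R·k·A = 0.01939×0.928×24.1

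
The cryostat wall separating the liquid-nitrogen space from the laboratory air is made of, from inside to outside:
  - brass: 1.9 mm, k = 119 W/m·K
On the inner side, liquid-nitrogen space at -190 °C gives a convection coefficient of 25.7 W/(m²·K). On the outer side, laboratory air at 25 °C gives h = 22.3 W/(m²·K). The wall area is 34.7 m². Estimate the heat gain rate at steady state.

Q ≈ 89100 W

Model the wall as resistances in series:
R_inner film = 1/(h_i·A) = 1/(25.7×34.7) = 0.001121 K/W
R_brass = L/(kA) = 0.0019/(119×34.7) = 4.601×10^-7 K/W
R_outer film = 1/(h_o·A) = 1/(22.3×34.7) = 0.001292 K/W
R_total = 0.002414 K/W
Q = ΔT / R_total = 215 / 0.002414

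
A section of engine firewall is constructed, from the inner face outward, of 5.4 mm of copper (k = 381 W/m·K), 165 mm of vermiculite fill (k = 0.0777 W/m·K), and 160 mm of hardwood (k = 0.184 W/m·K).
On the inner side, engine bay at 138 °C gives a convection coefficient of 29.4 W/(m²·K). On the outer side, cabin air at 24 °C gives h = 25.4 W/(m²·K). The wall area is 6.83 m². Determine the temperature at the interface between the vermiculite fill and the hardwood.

T ≈ 57.8 °C

Model the wall as resistances in series:
R_inner film = 1/(h_i·A) = 1/(29.4×6.83) = 0.00498 K/W
R_copper = L/(kA) = 0.0054/(381×6.83) = 2.075×10^-6 K/W
R_vermiculite fill = L/(kA) = 0.165/(0.0777×6.83) = 0.3109 K/W
R_hardwood = L/(kA) = 0.16/(0.184×6.83) = 0.1273 K/W
R_outer film = 1/(h_o·A) = 1/(25.4×6.83) = 0.005764 K/W
R_total = 0.449 K/W;  Q = ΔT/R_total = 114/0.449 = 253.9 W
T_interface = T_inner − Q·ΣR(inner→interface) = 138 − 254×0.3159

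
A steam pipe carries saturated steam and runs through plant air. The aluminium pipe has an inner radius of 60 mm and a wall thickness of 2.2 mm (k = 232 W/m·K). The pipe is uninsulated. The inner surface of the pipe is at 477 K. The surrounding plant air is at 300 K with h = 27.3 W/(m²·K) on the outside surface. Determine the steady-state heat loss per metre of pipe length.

Treating each annulus and film as a series resistance:
R_aluminium pipe wall = ln(62.2/60)/(2π×232×1) = 2.47×10^-5 K/W
R_outer film = 1/(h_o·2πr_oL) = 1/(27.3×2π×0.0622×1) = 0.09373 K/W
R_total = 0.09375 K/W
Q = ΔT/R_total = 177/0.09375

q′ ≈ 1890 W/m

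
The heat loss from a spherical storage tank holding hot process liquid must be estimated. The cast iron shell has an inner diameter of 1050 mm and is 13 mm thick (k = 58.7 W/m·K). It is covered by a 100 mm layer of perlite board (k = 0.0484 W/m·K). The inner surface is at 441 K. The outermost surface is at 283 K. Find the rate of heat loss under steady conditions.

Q ≈ 330 W

Each spherical layer contributes R = (1/r_i − 1/r_o)/(4πk):
R_cast iron shell = (1/0.525 − 1/0.538)/(4π×58.7) = 6.24×10^-5 K/W
R_perlite board = (1/0.538 − 1/0.638)/(4π×0.0484) = 0.479 K/W
R_total = 0.4791 K/W
Q = ΔT/R_total = 158/0.4791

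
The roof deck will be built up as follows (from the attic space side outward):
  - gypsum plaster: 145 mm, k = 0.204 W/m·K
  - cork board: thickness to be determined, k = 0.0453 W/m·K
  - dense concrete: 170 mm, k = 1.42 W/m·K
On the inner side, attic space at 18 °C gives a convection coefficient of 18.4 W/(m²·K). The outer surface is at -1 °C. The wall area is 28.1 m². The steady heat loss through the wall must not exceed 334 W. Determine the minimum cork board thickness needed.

L ≈ 32.3 mm

Series thermal resistances:
R_inner film = 1/(h_i·A) = 1/(18.4×28.1) = 0.001934 K/W
R_gypsum plaster = L/(kA) = 0.145/(0.204×28.1) = 0.02529 K/W
R_dense concrete = L/(kA) = 0.17/(1.42×28.1) = 0.00426 K/W
Sum of the known resistances R_other = 0.03149 K/W
Required total resistance R_tot = ΔT/Q_allow = 19/334 = 0.05689 K/W
R_cork board = R_tot − R_other = 0.0254 K/W
L = R·k·A = 0.0254×0.0453×28.1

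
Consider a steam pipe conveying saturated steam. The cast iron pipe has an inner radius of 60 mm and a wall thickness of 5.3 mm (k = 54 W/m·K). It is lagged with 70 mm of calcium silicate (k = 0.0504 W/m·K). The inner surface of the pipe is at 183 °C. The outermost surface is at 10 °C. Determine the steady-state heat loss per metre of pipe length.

q′ ≈ 75.2 W/m

Per-layer cylindrical resistances, series-summed:
R_cast iron pipe wall = ln(65.3/60)/(2π×54×1) = 2.495×10^-4 K/W
R_calcium silicate = ln(135.3/65.3)/(2π×0.0504×1) = 2.3 K/W
R_total = 2.301 K/W
Q = ΔT/R_total = 173/2.301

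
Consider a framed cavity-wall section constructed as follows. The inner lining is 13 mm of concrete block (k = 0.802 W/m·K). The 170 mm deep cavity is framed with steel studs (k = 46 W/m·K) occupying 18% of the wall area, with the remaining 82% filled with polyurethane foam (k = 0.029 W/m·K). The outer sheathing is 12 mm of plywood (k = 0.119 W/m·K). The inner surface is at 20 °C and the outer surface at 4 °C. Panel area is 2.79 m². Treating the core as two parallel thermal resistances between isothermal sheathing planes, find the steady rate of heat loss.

Q ≈ 325 W

Sheathing layers in series; stud and cavity paths in parallel between them.
R_inner = 0.013/(0.802×2.79) = 0.00581 K/W
R_stud  = 0.17/(46×0.18×2.79) = 0.007359 K/W
R_cav   = 0.17/(0.029×0.82×2.79) = 2.562 K/W
1/R_core = 1/R_stud + 1/R_cav → R_core = 0.007338 K/W
R_outer = 0.012/(0.119×2.79) = 0.03614 K/W
R_total = 0.04929 K/W
Q = ΔT/R_total = 16/0.04929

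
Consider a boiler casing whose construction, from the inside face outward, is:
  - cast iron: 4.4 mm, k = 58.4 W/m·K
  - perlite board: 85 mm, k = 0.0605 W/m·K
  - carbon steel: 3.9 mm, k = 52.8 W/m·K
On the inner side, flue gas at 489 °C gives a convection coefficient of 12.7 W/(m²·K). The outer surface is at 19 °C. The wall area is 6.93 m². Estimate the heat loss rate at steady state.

Thermal resistances in series:
R_inner film = 1/(h_i·A) = 1/(12.7×6.93) = 0.01136 K/W
R_cast iron = L/(kA) = 0.0044/(58.4×6.93) = 1.087×10^-5 K/W
R_perlite board = L/(kA) = 0.085/(0.0605×6.93) = 0.2027 K/W
R_carbon steel = L/(kA) = 0.0039/(52.8×6.93) = 1.066×10^-5 K/W
R_total = 0.2141 K/W
Q = ΔT / R_total = 470 / 0.2141

Q ≈ 2200 W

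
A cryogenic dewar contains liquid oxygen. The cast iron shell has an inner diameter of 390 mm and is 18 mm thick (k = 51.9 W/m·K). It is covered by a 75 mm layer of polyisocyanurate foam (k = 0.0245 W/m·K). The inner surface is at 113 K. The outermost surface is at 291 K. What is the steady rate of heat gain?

Q ≈ 44.8 W

Radial (spherical) resistances in series:
R_cast iron shell = (1/0.195 − 1/0.213)/(4π×51.9) = 6.645×10^-4 K/W
R_polyisocyanurate foam = (1/0.213 − 1/0.288)/(4π×0.0245) = 3.971 K/W
R_total = 3.972 K/W
Q = ΔT/R_total = 178/3.972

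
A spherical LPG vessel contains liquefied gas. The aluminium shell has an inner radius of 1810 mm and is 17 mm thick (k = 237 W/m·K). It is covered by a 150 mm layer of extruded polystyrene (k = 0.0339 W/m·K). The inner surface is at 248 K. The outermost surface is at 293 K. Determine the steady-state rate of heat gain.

Spherical conduction: R = (1/r_in − 1/r_out)/(4πk) per layer; series-sum.
R_aluminium shell = (1/1.81 − 1/1.827)/(4π×237) = 1.726×10^-6 K/W
R_extruded polystyrene = (1/1.827 − 1/1.977)/(4π×0.0339) = 0.09748 K/W
R_total = 0.09749 K/W
Q = ΔT/R_total = 45/0.09749

Q ≈ 462 W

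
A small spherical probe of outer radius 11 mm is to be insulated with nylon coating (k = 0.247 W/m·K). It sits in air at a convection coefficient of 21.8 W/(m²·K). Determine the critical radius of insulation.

For a sphere r_cr = 2k/h = 2×0.247/21.8
r_cr = 22.7 mm; since the bare radius (11 mm) is below r_cr, adding a thin layer of insulation will *increase* heat loss.

r_cr ≈ 22.7 mm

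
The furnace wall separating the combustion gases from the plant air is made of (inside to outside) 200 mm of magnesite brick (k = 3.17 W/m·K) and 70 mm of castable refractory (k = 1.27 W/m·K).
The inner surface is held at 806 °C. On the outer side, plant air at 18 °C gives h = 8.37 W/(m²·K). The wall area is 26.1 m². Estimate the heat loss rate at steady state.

Model the wall as resistances in series:
R_magnesite brick = L/(kA) = 0.2/(3.17×26.1) = 0.002417 K/W
R_castable refractory = L/(kA) = 0.07/(1.27×26.1) = 0.002112 K/W
R_outer film = 1/(h_o·A) = 1/(8.37×26.1) = 0.004578 K/W
R_total = 0.009107 K/W
Q = ΔT / R_total = 788 / 0.009107

Q ≈ 86500 W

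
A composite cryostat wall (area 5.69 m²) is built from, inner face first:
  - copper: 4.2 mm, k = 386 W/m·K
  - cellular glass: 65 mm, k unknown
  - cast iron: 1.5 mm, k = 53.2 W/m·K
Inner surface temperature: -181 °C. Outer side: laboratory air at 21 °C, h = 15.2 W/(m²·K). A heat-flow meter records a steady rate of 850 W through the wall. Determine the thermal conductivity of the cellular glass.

k ≈ 0.0505 W/(m·K)

Treating each layer as a thermal resistance in series:
R_copper = L/(kA) = 0.0042/(386×5.69) = 1.912×10^-6 K/W
R_cast iron = L/(kA) = 0.0015/(53.2×5.69) = 4.955×10^-6 K/W
R_outer film = 1/(h_o·A) = 1/(15.2×5.69) = 0.01156 K/W
Sum of known resistances R_other = 0.01157 K/W
Total R = ΔT/Q = 202/850 = 0.2376 K/W
R_cellular glass = R_total − R_other = 0.2261 K/W
k = L/(R·A) = 0.065/(0.2261×5.69)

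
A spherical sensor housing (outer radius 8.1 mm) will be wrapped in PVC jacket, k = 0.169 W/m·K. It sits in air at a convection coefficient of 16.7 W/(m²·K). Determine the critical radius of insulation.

For a sphere r_cr = 2k/h = 2×0.169/16.7
r_cr = 20.2 mm; since the bare radius (8.1 mm) is below r_cr, adding a thin layer of insulation will *increase* heat loss.

r_cr ≈ 20.2 mm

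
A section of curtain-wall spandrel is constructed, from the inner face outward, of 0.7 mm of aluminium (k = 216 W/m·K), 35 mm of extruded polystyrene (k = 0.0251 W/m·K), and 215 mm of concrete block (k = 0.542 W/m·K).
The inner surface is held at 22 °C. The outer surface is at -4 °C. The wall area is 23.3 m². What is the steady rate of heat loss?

Thermal resistances in series:
R_aluminium = L/(kA) = 0.0007/(216×23.3) = 1.391×10^-7 K/W
R_extruded polystyrene = L/(kA) = 0.035/(0.0251×23.3) = 0.05985 K/W
R_concrete block = L/(kA) = 0.215/(0.542×23.3) = 0.01702 K/W
R_total = 0.07687 K/W
Q = ΔT / R_total = 26 / 0.07687

Q ≈ 338 W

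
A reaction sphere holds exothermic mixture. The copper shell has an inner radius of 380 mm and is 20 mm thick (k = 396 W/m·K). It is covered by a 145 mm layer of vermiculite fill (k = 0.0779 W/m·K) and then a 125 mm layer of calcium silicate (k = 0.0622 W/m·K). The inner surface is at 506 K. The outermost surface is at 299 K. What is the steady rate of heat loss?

Each spherical layer contributes R = (1/r_i − 1/r_o)/(4πk):
R_copper shell = (1/0.38 − 1/0.4)/(4π×396) = 2.644×10^-5 K/W
R_vermiculite fill = (1/0.4 − 1/0.545)/(4π×0.0779) = 0.6795 K/W
R_calcium silicate = (1/0.545 − 1/0.67)/(4π×0.0622) = 0.438 K/W
R_total = 1.117 K/W
Q = ΔT/R_total = 207/1.117

Q ≈ 185 W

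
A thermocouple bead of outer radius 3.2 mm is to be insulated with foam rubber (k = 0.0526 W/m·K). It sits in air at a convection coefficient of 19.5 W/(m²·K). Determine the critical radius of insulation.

r_cr ≈ 5.39 mm

For a sphere r_cr = 2k/h = 2×0.0526/19.5
r_cr = 5.39 mm; since the bare radius (3.2 mm) is below r_cr, adding a thin layer of insulation will *increase* heat loss.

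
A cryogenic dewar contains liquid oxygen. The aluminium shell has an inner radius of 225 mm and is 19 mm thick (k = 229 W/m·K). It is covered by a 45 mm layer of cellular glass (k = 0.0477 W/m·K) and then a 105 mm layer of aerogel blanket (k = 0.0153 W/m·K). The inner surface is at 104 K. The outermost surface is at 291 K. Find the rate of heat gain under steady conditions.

Each spherical layer contributes R = (1/r_i − 1/r_o)/(4πk):
R_aluminium shell = (1/0.225 − 1/0.244)/(4π×229) = 1.203×10^-4 K/W
R_cellular glass = (1/0.244 − 1/0.289)/(4π×0.0477) = 1.065 K/W
R_aerogel blanket = (1/0.289 − 1/0.394)/(4π×0.0153) = 4.796 K/W
R_total = 5.861 K/W
Q = ΔT/R_total = 187/5.861

Q ≈ 31.9 W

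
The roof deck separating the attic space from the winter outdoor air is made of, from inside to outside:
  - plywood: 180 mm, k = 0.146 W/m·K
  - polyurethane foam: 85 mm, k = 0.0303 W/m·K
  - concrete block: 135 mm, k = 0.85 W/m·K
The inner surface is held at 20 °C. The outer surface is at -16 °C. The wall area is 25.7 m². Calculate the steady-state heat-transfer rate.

Model the wall as resistances in series:
R_plywood = L/(kA) = 0.18/(0.146×25.7) = 0.04797 K/W
R_polyurethane foam = L/(kA) = 0.085/(0.0303×25.7) = 0.1092 K/W
R_concrete block = L/(kA) = 0.135/(0.85×25.7) = 0.00618 K/W
R_total = 0.1633 K/W
Q = ΔT / R_total = 36 / 0.1633

Q ≈ 220 W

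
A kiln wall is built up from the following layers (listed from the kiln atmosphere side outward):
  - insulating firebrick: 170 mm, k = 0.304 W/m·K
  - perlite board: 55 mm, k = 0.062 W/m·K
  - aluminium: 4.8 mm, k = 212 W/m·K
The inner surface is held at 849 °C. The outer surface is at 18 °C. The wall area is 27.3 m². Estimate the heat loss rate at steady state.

Treating each layer as a thermal resistance in series:
R_insulating firebrick = L/(kA) = 0.17/(0.304×27.3) = 0.02048 K/W
R_perlite board = L/(kA) = 0.055/(0.062×27.3) = 0.03249 K/W
R_aluminium = L/(kA) = 0.0048/(212×27.3) = 8.294×10^-7 K/W
R_total = 0.05298 K/W
Q = ΔT / R_total = 831 / 0.05298

Q ≈ 15700 W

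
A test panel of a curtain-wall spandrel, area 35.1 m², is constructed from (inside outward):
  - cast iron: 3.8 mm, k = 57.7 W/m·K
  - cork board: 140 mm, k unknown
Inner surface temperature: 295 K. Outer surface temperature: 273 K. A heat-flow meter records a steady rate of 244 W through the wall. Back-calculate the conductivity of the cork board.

k ≈ 0.0442 W/(m·K)

Treating each layer as a thermal resistance in series:
R_cast iron = L/(kA) = 0.0038/(57.7×35.1) = 1.876×10^-6 K/W
Sum of known resistances R_other = 1.876×10^-6 K/W
Total R = ΔT/Q = 22/244 = 0.09016 K/W
R_cork board = R_total − R_other = 0.09016 K/W
k = L/(R·A) = 0.14/(0.09016×35.1)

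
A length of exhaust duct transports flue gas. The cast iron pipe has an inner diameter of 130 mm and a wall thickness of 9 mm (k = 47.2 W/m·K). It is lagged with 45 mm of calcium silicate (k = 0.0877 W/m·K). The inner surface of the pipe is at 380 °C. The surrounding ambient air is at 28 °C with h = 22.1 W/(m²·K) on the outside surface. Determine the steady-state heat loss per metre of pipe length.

For a radial system each layer contributes R = ln(r_out/r_in)/(2πkL); films add R = 1/(hA).
R_cast iron pipe wall = ln(74/65)/(2π×47.2×1) = 4.373×10^-4 K/W
R_calcium silicate = ln(119/74)/(2π×0.0877×1) = 0.8621 K/W
R_outer film = 1/(h_o·2πr_oL) = 1/(22.1×2π×0.119×1) = 0.06052 K/W
R_total = 0.9231 K/W
Q = ΔT/R_total = 352/0.9231

q′ ≈ 381 W/m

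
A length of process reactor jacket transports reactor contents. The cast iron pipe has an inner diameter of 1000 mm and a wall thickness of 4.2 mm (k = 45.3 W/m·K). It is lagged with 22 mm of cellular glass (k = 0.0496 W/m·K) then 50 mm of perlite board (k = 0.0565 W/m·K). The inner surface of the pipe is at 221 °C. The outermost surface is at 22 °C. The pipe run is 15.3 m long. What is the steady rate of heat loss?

Q ≈ 7750 W

Radial resistances (cylindrical: R_cond = ln(r_o/r_i)/(2πkL), R_conv = 1/(h·2πrL)):
R_cast iron pipe wall = ln(504.2/500)/(2π×45.3×15.3) = 1.921×10^-6 K/W
R_cellular glass = ln(526.2/504.2)/(2π×0.0496×15.3) = 0.008957 K/W
R_perlite board = ln(576.2/526.2)/(2π×0.0565×15.3) = 0.01671 K/W
R_total = 0.02567 K/W
Q = ΔT/R_total = 199/0.02567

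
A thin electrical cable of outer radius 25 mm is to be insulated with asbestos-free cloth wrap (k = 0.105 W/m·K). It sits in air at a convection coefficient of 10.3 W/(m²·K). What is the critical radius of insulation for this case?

For a cylinder r_cr = k/h = 0.105/10.3
r_cr = 10.2 mm; since the bare radius (25 mm) is above r_cr, any added insulation will reduce heat loss.

r_cr ≈ 10.2 mm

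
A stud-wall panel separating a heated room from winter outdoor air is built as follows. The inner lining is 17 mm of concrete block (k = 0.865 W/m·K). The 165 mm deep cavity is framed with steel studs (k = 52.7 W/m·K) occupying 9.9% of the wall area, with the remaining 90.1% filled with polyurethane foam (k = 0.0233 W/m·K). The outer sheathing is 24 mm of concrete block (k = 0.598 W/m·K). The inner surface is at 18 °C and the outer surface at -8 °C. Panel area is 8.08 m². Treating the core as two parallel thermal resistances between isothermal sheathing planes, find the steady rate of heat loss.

Sheathing layers in series; stud and cavity paths in parallel between them.
R_inner = 0.017/(0.865×8.08) = 0.002432 K/W
R_stud  = 0.165/(52.7×0.099×8.08) = 0.003914 K/W
R_cav   = 0.165/(0.0233×0.901×8.08) = 0.9727 K/W
1/R_core = 1/R_stud + 1/R_cav → R_core = 0.003898 K/W
R_outer = 0.024/(0.598×8.08) = 0.004967 K/W
R_total = 0.0113 K/W
Q = ΔT/R_total = 26/0.0113

Q ≈ 2300 W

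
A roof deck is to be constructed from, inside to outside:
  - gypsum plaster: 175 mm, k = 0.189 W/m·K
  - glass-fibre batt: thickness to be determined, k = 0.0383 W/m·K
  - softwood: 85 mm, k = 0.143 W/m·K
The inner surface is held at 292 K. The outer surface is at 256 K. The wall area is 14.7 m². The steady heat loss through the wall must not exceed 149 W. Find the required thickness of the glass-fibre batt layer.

L ≈ 77.8 mm

Series thermal resistances:
R_gypsum plaster = L/(kA) = 0.175/(0.189×14.7) = 0.06299 K/W
R_softwood = L/(kA) = 0.085/(0.143×14.7) = 0.04044 K/W
Sum of the known resistances R_other = 0.1034 K/W
Required total resistance R_tot = ΔT/Q_allow = 36/149 = 0.2416 K/W
R_glass-fibre batt = R_tot − R_other = 0.1382 K/W
L = R·k·A = 0.1382×0.0383×14.7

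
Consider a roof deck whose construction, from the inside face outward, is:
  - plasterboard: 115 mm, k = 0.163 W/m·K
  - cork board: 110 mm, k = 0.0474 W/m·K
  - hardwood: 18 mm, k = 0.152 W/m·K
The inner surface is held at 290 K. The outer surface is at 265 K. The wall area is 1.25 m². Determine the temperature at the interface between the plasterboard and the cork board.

Model the wall as resistances in series:
R_plasterboard = L/(kA) = 0.115/(0.163×1.25) = 0.5644 K/W
R_cork board = L/(kA) = 0.11/(0.0474×1.25) = 1.857 K/W
R_hardwood = L/(kA) = 0.018/(0.152×1.25) = 0.09474 K/W
R_total = 2.516 K/W;  Q = ΔT/R_total = 25/2.516 = 9.938 W
T_interface = T_inner − Q·ΣR(inner→interface) = 290 − 9.94×0.5644

T ≈ 284 K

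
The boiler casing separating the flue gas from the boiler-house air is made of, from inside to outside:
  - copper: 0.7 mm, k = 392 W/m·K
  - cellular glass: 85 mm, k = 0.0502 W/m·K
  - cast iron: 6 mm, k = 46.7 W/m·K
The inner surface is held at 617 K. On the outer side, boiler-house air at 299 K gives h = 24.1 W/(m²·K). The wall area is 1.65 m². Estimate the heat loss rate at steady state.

Series thermal resistances:
R_copper = L/(kA) = 0.0007/(392×1.65) = 1.082×10^-6 K/W
R_cellular glass = L/(kA) = 0.085/(0.0502×1.65) = 1.026 K/W
R_cast iron = L/(kA) = 0.006/(46.7×1.65) = 7.787×10^-5 K/W
R_outer film = 1/(h_o·A) = 1/(24.1×1.65) = 0.02515 K/W
R_total = 1.051 K/W
Q = ΔT / R_total = 318 / 1.051

Q ≈ 302 W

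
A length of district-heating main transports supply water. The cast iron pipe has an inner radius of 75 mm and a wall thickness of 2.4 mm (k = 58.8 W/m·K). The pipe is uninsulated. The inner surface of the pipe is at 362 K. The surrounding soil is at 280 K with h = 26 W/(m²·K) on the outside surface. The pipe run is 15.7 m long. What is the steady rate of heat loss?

Cylindrical conduction, so R = ln(r₂/r₁)/(2πkL) per layer, in series:
R_cast iron pipe wall = ln(77.4/75)/(2π×58.8×15.7) = 5.43×10^-6 K/W
R_outer film = 1/(h_o·2πr_oL) = 1/(26×2π×0.0774×15.7) = 0.005037 K/W
R_total = 0.005043 K/W
Q = ΔT/R_total = 82/0.005043

Q ≈ 16300 W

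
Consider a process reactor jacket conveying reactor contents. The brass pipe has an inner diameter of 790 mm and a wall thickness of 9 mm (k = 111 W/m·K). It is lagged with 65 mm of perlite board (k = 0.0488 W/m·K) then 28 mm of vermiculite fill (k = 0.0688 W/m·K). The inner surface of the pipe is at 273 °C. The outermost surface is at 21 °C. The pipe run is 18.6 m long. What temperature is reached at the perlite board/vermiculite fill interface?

Cylindrical conduction, so R = ln(r₂/r₁)/(2πkL) per layer, in series:
R_brass pipe wall = ln(404/395)/(2π×111×18.6) = 1.737×10^-6 K/W
R_perlite board = ln(469/404)/(2π×0.0488×18.6) = 0.02616 K/W
R_vermiculite fill = ln(497/469)/(2π×0.0688×18.6) = 0.007212 K/W
R_total = 0.03337 K/W
Q = ΔT/R_total = 252/0.03337
Q = 7550 W
T_interface = T_inner − Q·ΣR(inner→interface) = 273 − 7550×0.02616

T ≈ 75.5 °C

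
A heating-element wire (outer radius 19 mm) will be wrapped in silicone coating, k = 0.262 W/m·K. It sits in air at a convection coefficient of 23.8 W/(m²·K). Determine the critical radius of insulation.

r_cr ≈ 11 mm

For a cylinder r_cr = k/h = 0.262/23.8
r_cr = 11 mm; since the bare radius (19 mm) is above r_cr, any added insulation will reduce heat loss.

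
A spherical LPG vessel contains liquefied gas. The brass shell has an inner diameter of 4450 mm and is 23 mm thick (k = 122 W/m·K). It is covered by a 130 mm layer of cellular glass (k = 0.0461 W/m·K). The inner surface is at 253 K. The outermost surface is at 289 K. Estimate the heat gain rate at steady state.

Each spherical layer contributes R = (1/r_i − 1/r_o)/(4πk):
R_brass shell = (1/2.225 − 1/2.248)/(4π×122) = 2.999×10^-6 K/W
R_cellular glass = (1/2.248 − 1/2.378)/(4π×0.0461) = 0.04198 K/W
R_total = 0.04198 K/W
Q = ΔT/R_total = 36/0.04198

Q ≈ 858 W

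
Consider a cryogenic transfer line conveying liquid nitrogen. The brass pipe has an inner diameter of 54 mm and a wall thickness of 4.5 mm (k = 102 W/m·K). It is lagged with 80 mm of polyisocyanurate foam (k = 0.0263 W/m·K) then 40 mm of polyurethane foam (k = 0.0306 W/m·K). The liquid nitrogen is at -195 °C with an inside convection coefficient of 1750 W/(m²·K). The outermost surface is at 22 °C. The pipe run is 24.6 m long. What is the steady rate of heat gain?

Treating each annulus and film as a series resistance:
R_inner film = 1/(h_i·2πr₁L) = 1/(1750×2π×0.027×24.6) = 1.369×10^-4 K/W
R_brass pipe wall = ln(31.5/27)/(2π×102×24.6) = 9.778×10^-6 K/W
R_polyisocyanurate foam = ln(111.5/31.5)/(2π×0.0263×24.6) = 0.3109 K/W
R_polyurethane foam = ln(151.5/111.5)/(2π×0.0306×24.6) = 0.06482 K/W
R_total = 0.3759 K/W
Q = ΔT/R_total = 217/0.3759

Q ≈ 577 W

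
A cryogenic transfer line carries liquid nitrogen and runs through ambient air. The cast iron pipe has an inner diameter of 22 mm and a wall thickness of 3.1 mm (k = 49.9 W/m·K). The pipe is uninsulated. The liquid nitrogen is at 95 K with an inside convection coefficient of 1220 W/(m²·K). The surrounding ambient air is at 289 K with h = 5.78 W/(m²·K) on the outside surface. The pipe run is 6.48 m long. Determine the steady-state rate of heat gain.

Q ≈ 640 W

Per-layer cylindrical resistances, series-summed:
R_inner film = 1/(h_i·2πr₁L) = 1/(1220×2π×0.011×6.48) = 0.00183 K/W
R_cast iron pipe wall = ln(14.1/11)/(2π×49.9×6.48) = 1.222×10^-4 K/W
R_outer film = 1/(h_o·2πr_oL) = 1/(5.78×2π×0.0141×6.48) = 0.3014 K/W
R_total = 0.3033 K/W
Q = ΔT/R_total = 194/0.3033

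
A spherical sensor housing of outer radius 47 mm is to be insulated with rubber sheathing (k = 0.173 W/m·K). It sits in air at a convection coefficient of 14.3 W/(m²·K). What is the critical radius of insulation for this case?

For a sphere r_cr = 2k/h = 2×0.173/14.3
r_cr = 24.2 mm; since the bare radius (47 mm) is above r_cr, any added insulation will reduce heat loss.

r_cr ≈ 24.2 mm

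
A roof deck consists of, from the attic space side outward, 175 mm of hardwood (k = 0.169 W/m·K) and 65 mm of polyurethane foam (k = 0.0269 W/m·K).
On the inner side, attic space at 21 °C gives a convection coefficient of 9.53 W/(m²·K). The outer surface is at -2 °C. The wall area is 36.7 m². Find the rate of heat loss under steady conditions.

Q ≈ 237 W

Thermal resistances in series:
R_inner film = 1/(h_i·A) = 1/(9.53×36.7) = 0.002859 K/W
R_hardwood = L/(kA) = 0.175/(0.169×36.7) = 0.02822 K/W
R_polyurethane foam = L/(kA) = 0.065/(0.0269×36.7) = 0.06584 K/W
R_total = 0.09692 K/W
Q = ΔT / R_total = 23 / 0.09692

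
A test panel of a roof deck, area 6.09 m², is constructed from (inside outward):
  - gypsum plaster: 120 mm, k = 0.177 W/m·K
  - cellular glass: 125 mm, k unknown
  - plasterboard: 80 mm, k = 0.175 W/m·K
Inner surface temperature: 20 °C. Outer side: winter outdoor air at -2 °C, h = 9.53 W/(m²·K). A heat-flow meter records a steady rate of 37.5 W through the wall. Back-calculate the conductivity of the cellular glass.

k ≈ 0.0536 W/(m·K)

Series thermal resistances:
R_gypsum plaster = L/(kA) = 0.12/(0.177×6.09) = 0.1113 K/W
R_plasterboard = L/(kA) = 0.08/(0.175×6.09) = 0.07506 K/W
R_outer film = 1/(h_o·A) = 1/(9.53×6.09) = 0.01723 K/W
Sum of known resistances R_other = 0.2036 K/W
Total R = ΔT/Q = 22/37.5 = 0.5867 K/W
R_cellular glass = R_total − R_other = 0.383 K/W
k = L/(R·A) = 0.125/(0.383×6.09)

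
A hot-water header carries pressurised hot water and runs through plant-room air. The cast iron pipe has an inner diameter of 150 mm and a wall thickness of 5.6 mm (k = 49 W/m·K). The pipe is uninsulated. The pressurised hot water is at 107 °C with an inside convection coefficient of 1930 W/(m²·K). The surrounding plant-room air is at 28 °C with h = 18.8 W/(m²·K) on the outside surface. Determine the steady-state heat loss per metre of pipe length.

q′ ≈ 743 W/m

Per-layer cylindrical resistances, series-summed:
R_inner film = 1/(h_i·2πr₁L) = 1/(1930×2π×0.075×1) = 0.0011 K/W
R_cast iron pipe wall = ln(80.6/75)/(2π×49×1) = 2.339×10^-4 K/W
R_outer film = 1/(h_o·2πr_oL) = 1/(18.8×2π×0.0806×1) = 0.105 K/W
R_total = 0.1064 K/W
Q = ΔT/R_total = 79/0.1064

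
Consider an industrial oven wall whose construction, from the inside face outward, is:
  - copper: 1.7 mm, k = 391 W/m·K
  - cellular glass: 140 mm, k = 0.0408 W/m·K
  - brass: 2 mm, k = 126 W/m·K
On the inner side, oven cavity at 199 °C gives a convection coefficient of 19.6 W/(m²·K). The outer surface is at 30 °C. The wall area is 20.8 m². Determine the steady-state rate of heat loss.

Series thermal resistances:
R_inner film = 1/(h_i·A) = 1/(19.6×20.8) = 0.002453 K/W
R_copper = L/(kA) = 0.0017/(391×20.8) = 2.09×10^-7 K/W
R_cellular glass = L/(kA) = 0.14/(0.0408×20.8) = 0.165 K/W
R_brass = L/(kA) = 0.002/(126×20.8) = 7.631×10^-7 K/W
R_total = 0.1674 K/W
Q = ΔT / R_total = 169 / 0.1674

Q ≈ 1010 W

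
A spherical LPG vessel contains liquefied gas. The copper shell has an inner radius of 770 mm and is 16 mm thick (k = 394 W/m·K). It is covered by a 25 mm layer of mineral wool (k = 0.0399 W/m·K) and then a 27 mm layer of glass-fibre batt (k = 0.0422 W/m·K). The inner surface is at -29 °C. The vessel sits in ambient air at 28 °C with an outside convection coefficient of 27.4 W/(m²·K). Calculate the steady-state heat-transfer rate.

Radial (spherical) resistances in series:
R_copper shell = (1/0.77 − 1/0.786)/(4π×394) = 5.34×10^-6 K/W
R_mineral wool = (1/0.786 − 1/0.811)/(4π×0.0399) = 0.07822 K/W
R_glass-fibre batt = (1/0.811 − 1/0.838)/(4π×0.0422) = 0.07492 K/W
R_outer film = 1/(h·4πr_o²) = 1/(27.4×4π×0.838²) = 0.004136 K/W
R_total = 0.1573 K/W
Q = ΔT/R_total = 57/0.1573

Q ≈ 362 W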